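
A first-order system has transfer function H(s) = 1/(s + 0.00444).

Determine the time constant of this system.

For H(s) = 1/(s + 1/τ), the pole is at -1/τ = -0.00444, so τ = 1/0.00444 = 225.2 s.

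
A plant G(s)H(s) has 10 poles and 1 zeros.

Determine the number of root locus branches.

Root locus has n branches where n = number of poles = 10.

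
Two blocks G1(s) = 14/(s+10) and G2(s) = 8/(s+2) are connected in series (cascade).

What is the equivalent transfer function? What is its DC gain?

Series: multiply transfer functions. G_eq = 14/(s+10) × 8/(s+2) = 112/((s+10)(s+2)). DC gain = 112/(10×2) = 5.6.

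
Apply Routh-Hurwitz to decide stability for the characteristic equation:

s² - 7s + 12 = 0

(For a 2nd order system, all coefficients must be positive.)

Coefficients: 1, -7, 12. b=-7 not positive, so system is unstable.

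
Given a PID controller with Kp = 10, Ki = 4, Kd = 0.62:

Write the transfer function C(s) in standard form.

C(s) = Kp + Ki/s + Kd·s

Substituting values: C(s) = 10 + 4/s + 0.62s = (0.62s² + 10s + 4)/s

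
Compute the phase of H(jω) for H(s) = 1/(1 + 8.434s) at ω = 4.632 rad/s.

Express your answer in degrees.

Phase = -arctan(ωτ) = -arctan(4.632 × 8.434) = -88.5°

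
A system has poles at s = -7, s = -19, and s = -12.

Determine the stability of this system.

All poles are in the left half-plane. System is stable.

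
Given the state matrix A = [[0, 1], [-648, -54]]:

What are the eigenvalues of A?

det(A - λI) = λ² - (-54)λ + 648 = (λ - (-36))(λ - (-18)). Eigenvalues: -36, -18.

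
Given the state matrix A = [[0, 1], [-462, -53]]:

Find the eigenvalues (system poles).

det(A - λI) = λ² - (-53)λ + 462 = (λ - (-11))(λ - (-42)). Eigenvalues: -11, -42.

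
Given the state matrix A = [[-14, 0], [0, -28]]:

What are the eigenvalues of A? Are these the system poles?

For diagonal matrix, eigenvalues are diagonal entries: λ₁ = -14, λ₂ = -28. Eigenvalues of A = system poles.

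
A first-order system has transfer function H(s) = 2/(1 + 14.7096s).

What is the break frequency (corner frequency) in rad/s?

Corner frequency = 1/τ = 1/14.7096 = 0.068 rad/s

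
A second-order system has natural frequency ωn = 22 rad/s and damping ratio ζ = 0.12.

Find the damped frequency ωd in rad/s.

ωd = ωn√(1 - ζ²) = 22√(1 - 0.12²) = 21.84 rad/s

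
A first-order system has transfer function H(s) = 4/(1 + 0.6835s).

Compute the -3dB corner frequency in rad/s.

Corner frequency = 1/τ = 1/0.6835 = 1.463 rad/s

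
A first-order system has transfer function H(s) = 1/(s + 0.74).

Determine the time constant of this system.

For H(s) = 1/(s + 1/τ), the pole is at -1/τ = -0.74, so τ = 1/0.74 = 1.3514 s.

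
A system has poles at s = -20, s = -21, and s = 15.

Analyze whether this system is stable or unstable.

Pole(s) at s = 15 are not in the left half-plane. System is unstable.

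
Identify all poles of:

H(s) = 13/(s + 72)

Pole is where denominator = 0: s + 72 = 0, so s = -72.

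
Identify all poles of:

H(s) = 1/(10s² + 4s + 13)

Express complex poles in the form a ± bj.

Discriminant = 4² - 4×10×13 = 16 - 520 = -504 < 0, so the poles are a complex conjugate pair s = (-4 ± j√504)/(2×10). Real part = -4/(2×10) = -4/20 = -0.2; imaginary part = ±√504/(2×10) ≈ 1.1225. Poles: s = -0.2 ± 1.1225j.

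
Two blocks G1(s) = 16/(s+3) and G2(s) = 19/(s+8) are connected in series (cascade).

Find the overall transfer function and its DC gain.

Series: multiply transfer functions. G_eq = 16/(s+3) × 19/(s+8) = 304/((s+3)(s+8)). DC gain = 304/(3×8) = 12.6667.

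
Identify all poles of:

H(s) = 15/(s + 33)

Pole is where denominator = 0: s + 33 = 0, so s = -33.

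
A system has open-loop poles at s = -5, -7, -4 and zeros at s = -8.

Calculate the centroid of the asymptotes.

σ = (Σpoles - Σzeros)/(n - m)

σ = (Σpoles - Σzeros)/(n - m) = (-16 - (-8))/(3 - 1) = -8/2 = -4.0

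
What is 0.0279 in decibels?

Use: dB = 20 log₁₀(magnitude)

dB = 20 log₁₀(0.0279) = -31.1 dB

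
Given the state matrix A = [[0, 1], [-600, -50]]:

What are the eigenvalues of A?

det(A - λI) = λ² - (-50)λ + 600 = (λ - (-30))(λ - (-20)). Eigenvalues: -30, -20.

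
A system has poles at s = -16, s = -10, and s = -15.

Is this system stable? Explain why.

All poles are in the left half-plane. System is stable.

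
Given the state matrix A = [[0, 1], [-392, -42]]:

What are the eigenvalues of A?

det(A - λI) = λ² - (-42)λ + 392 = (λ - (-14))(λ - (-28)). Eigenvalues: -14, -28.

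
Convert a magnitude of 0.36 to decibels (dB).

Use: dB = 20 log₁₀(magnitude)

dB = 20 log₁₀(0.36) = -8.9 dB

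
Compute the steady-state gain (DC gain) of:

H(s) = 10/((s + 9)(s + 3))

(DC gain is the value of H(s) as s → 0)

DC gain = H(0) = 10/(9 × 3) = 10/27 = 0.3704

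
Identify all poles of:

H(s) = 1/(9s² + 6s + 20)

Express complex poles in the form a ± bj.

Discriminant = 6² - 4×9×20 = 36 - 720 = -684 < 0, so the poles are a complex conjugate pair s = (-6 ± j√684)/(2×9). Real part = -6/(2×9) = -6/18 ≈ -0.3333; imaginary part = ±√684/(2×9) ≈ 1.4530. Poles: s = -0.3333 ± 1.4530j.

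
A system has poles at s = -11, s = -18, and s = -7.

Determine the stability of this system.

All poles are in the left half-plane. System is stable.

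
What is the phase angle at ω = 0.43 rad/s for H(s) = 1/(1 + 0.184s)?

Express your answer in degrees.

Phase = -arctan(ωτ) = -arctan(0.43 × 0.184) = -4.5°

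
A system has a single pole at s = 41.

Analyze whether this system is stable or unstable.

Pole at s = 41 is in the right half-plane. Unstable.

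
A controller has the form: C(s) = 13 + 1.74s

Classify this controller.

This is a Proportional-Derivative (PD) controller.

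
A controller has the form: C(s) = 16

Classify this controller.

This is a Proportional (P) controller.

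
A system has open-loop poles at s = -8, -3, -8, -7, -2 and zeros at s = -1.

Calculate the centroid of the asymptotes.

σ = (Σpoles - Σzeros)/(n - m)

σ = (Σpoles - Σzeros)/(n - m) = (-28 - (-1))/(5 - 1) = -27/4 = -6.75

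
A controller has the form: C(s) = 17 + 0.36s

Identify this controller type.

This is a Proportional-Derivative (PD) controller.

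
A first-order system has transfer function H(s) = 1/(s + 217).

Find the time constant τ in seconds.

For H(s) = 1/(s + 1/τ), the pole is at -1/τ = -217, so τ = 1/217 = 0.0046 s.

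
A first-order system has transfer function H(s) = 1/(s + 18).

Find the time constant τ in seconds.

For H(s) = 1/(s + 1/τ), the pole is at -1/τ = -18, so τ = 1/18 = 0.0556 s.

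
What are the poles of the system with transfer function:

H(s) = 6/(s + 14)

Pole is where denominator = 0: s + 14 = 0, so s = -14.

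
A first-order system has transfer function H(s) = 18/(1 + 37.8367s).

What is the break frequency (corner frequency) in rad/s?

Corner frequency = 1/τ = 1/37.8367 = 0.026 rad/s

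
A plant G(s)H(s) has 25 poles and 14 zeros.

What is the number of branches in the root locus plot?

Root locus has n branches where n = number of poles = 25.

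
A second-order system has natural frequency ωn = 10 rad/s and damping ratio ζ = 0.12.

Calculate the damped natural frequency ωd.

ωd = ωn√(1 - ζ²) = 10√(1 - 0.12²) = 9.93 rad/s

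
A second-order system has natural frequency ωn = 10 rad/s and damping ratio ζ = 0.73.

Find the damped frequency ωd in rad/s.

ωd = ωn√(1 - ζ²) = 10√(1 - 0.73²) = 6.83 rad/s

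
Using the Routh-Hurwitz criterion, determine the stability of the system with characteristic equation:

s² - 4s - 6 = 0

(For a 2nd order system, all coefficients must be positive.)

Coefficients: 1, -4, -6. b=-4, c=-6 not positive, so system is unstable.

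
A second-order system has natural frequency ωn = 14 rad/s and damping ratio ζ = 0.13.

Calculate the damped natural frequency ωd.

ωd = ωn√(1 - ζ²) = 14√(1 - 0.13²) = 13.88 rad/s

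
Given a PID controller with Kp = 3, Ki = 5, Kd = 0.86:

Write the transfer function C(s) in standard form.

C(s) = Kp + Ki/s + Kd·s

Substituting values: C(s) = 3 + 5/s + 0.86s = (0.86s² + 3s + 5)/s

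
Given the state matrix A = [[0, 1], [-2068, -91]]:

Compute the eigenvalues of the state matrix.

det(A - λI) = λ² - (-91)λ + 2068 = (λ - (-47))(λ - (-44)). Eigenvalues: -47, -44.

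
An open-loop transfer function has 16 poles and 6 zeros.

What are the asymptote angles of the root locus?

n - m = 16 - 6 = 10. Angles: θk = (2k + 1)·180°/10 = 18°, 54°, 90°, 126°, 162°, 198°, 234°, 270°, 306°, 342°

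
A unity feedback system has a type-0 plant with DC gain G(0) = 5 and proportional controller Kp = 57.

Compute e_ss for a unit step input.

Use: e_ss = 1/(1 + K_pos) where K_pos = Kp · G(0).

K_pos = Kp · G(0) = 57 × 5 = 285. e_ss = 1/(1 + 285) = 0.0035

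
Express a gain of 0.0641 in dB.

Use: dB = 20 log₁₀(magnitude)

dB = 20 log₁₀(0.0641) = -23.9 dB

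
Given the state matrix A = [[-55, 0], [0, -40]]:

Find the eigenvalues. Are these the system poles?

For diagonal matrix, eigenvalues are diagonal entries: λ₁ = -55, λ₂ = -40. Eigenvalues of A = system poles.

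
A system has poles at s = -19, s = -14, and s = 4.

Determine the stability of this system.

Pole(s) at s = 4 are not in the left half-plane. System is unstable.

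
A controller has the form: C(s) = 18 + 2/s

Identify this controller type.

This is a Proportional-Integral (PI) controller.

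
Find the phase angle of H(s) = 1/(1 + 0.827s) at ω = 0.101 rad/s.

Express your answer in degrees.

Phase = -arctan(ωτ) = -arctan(0.101 × 0.827) = -4.8°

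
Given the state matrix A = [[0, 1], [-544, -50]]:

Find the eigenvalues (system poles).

det(A - λI) = λ² - (-50)λ + 544 = (λ - (-34))(λ - (-16)). Eigenvalues: -34, -16.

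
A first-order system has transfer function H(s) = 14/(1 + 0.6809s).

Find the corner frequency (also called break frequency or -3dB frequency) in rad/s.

Corner frequency = 1/τ = 1/0.6809 = 1.469 rad/s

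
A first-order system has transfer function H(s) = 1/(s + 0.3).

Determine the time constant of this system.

For H(s) = 1/(s + 1/τ), the pole is at -1/τ = -0.3, so τ = 1/0.3 = 3.3333 s.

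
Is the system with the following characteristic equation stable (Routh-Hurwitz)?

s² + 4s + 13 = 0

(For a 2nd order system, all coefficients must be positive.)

Coefficients: 1, 4, 13. All positive, so system is stable.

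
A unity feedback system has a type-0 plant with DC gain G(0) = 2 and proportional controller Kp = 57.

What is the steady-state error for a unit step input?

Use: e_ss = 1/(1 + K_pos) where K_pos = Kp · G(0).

K_pos = Kp · G(0) = 57 × 2 = 114. e_ss = 1/(1 + 114) = 0.0087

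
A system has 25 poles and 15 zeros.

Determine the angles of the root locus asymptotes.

n - m = 25 - 15 = 10. Angles: θk = (2k + 1)·180°/10 = 18°, 54°, 90°, 126°, 162°, 198°, 234°, 270°, 306°, 342°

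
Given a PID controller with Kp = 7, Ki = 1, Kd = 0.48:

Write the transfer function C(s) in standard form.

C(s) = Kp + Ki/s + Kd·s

Substituting values: C(s) = 7 + 1/s + 0.48s = (0.48s² + 7s + 1)/s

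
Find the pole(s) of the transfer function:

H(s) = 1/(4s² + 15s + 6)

Discriminant = 15² - 4×4×6 = 225 - 96 = 129 > 0, so two distinct real poles. Using quadratic formula: s = (-15 ± √129)/(2×4) = (-15 ± √129)/8, with √129 ≈ 11.3578. s₁ ≈ -0.4553, s₂ ≈ -3.2947. Poles: s₁ = -0.4553, s₂ = -3.2947.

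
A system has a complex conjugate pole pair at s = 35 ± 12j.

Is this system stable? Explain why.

Real part of poles is 35 (> 0, right half-plane). Unstable.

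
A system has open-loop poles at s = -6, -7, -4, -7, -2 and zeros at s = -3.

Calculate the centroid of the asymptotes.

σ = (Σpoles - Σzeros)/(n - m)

σ = (Σpoles - Σzeros)/(n - m) = (-26 - (-3))/(5 - 1) = -23/4 = -5.75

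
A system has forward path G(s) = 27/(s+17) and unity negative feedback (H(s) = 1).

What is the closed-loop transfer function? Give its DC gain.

T(s) = G/(1+GH) = [27/(s+17)] / [1 + 27/(s+17)] = 27/(s+17+27) = 27/(s+44). DC gain = 27/44 = 0.6136.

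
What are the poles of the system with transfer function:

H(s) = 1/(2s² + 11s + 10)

Discriminant = 11² - 4×2×10 = 121 - 80 = 41 > 0, so two distinct real poles. Using quadratic formula: s = (-11 ± √41)/(2×2) = (-11 ± √41)/4, with √41 ≈ 6.4031. s₁ ≈ -1.1492, s₂ ≈ -4.3508. Poles: s₁ = -1.1492, s₂ = -4.3508.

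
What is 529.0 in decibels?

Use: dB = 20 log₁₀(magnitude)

dB = 20 log₁₀(529.0) = 54.5 dB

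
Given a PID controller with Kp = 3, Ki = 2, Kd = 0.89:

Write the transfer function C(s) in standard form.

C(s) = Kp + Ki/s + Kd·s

Substituting values: C(s) = 3 + 2/s + 0.89s = (0.89s² + 3s + 2)/s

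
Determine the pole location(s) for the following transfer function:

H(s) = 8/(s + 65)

Pole is where denominator = 0: s + 65 = 0, so s = -65.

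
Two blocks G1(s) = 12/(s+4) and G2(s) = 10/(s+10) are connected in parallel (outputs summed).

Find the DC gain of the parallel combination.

Parallel: G_eq = G1 + G2. DC gain = G1(0) + G2(0) = 12/4 + 10/10 = 3 + 1 = 4.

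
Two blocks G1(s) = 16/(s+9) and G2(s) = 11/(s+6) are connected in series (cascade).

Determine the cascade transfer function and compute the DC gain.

Series: multiply transfer functions. G_eq = 16/(s+9) × 11/(s+6) = 176/((s+9)(s+6)). DC gain = 176/(9×6) = 3.2593.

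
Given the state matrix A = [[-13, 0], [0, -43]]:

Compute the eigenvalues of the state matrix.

For diagonal matrix, eigenvalues are diagonal entries: λ₁ = -13, λ₂ = -43.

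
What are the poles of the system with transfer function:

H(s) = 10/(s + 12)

Pole is where denominator = 0: s + 12 = 0, so s = -12.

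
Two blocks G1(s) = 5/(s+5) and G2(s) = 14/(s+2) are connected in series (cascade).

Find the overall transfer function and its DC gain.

Series: multiply transfer functions. G_eq = 5/(s+5) × 14/(s+2) = 70/((s+5)(s+2)). DC gain = 70/(5×2) = 7.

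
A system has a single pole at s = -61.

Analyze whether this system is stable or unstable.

Pole at s = -61 is in the left half-plane. Stable.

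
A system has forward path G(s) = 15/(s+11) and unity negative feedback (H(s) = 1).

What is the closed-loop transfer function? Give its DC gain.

T(s) = G/(1+GH) = [15/(s+11)] / [1 + 15/(s+11)] = 15/(s+11+15) = 15/(s+26). DC gain = 15/26 = 0.5769.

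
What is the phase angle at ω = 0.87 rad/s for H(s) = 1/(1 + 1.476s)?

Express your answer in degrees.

Phase = -arctan(ωτ) = -arctan(0.87 × 1.476) = -52.1°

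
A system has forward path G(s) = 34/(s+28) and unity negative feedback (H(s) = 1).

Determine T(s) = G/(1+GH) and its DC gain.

T(s) = G/(1+GH) = [34/(s+28)] / [1 + 34/(s+28)] = 34/(s+28+34) = 34/(s+62). DC gain = 34/62 = 0.5484.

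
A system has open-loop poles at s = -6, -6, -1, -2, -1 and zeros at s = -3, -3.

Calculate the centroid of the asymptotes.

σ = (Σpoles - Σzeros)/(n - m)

σ = (Σpoles - Σzeros)/(n - m) = (-16 - (-6))/(5 - 2) = -10/3 = -3.33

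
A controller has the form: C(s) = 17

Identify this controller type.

This is a Proportional (P) controller.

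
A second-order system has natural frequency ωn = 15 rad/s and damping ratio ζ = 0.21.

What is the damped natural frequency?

ωd = ωn√(1 - ζ²) = 15√(1 - 0.21²) = 14.67 rad/s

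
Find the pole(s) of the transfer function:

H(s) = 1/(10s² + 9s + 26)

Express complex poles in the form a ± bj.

Discriminant = 9² - 4×10×26 = 81 - 1040 = -959 < 0, so the poles are a complex conjugate pair s = (-9 ± j√959)/(2×10). Real part = -9/(2×10) = -9/20 = -0.45; imaginary part = ±√959/(2×10) ≈ 1.5484. Poles: s = -0.45 ± 1.5484j.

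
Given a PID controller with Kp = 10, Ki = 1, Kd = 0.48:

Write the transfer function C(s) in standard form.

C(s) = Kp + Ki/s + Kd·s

Substituting values: C(s) = 10 + 1/s + 0.48s = (0.48s² + 10s + 1)/s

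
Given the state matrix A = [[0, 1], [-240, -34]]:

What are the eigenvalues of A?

det(A - λI) = λ² - (-34)λ + 240 = (λ - (-24))(λ - (-10)). Eigenvalues: -24, -10.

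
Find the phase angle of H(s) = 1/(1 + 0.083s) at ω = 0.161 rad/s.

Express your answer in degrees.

Phase = -arctan(ωτ) = -arctan(0.161 × 0.083) = -0.8°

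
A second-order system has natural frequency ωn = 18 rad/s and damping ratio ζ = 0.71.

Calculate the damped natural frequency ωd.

ωd = ωn√(1 - ζ²) = 18√(1 - 0.71²) = 12.68 rad/s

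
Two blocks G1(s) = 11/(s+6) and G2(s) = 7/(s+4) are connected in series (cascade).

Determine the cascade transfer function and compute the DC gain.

Series: multiply transfer functions. G_eq = 11/(s+6) × 7/(s+4) = 77/((s+6)(s+4)). DC gain = 77/(6×4) = 3.2083.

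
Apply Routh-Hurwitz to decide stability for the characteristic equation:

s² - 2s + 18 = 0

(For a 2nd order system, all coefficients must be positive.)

Coefficients: 1, -2, 18. b=-2 not positive, so system is unstable.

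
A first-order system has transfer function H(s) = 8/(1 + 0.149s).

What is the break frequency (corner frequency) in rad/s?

Corner frequency = 1/τ = 1/0.149 = 6.711 rad/s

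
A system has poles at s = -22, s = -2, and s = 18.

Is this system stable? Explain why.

Pole(s) at s = 18 are not in the left half-plane. System is unstable.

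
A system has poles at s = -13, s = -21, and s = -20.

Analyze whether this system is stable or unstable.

All poles are in the left half-plane. System is stable.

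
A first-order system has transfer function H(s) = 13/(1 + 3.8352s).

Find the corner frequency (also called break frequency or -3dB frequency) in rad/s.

Corner frequency = 1/τ = 1/3.8352 = 0.261 rad/s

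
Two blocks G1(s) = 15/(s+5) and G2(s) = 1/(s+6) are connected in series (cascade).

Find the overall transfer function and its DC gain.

Series: multiply transfer functions. G_eq = 15/(s+5) × 1/(s+6) = 15/((s+5)(s+6)). DC gain = 15/(5×6) = 0.5.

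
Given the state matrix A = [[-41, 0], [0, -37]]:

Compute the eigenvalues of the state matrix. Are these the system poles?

For diagonal matrix, eigenvalues are diagonal entries: λ₁ = -41, λ₂ = -37. Eigenvalues of A = system poles.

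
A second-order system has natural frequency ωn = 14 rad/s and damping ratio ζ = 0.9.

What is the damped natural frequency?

ωd = ωn√(1 - ζ²) = 14√(1 - 0.9²) = 6.1 rad/s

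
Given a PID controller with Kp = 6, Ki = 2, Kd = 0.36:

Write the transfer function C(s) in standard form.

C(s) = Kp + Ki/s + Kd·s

Substituting values: C(s) = 6 + 2/s + 0.36s = (0.36s² + 6s + 2)/s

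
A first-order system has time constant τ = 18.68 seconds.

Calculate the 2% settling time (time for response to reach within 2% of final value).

For first-order system, 2% settling time ≈ 4τ = 4 × 18.68 = 74.72 s.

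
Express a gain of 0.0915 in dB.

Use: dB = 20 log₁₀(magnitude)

dB = 20 log₁₀(0.0915) = -20.8 dB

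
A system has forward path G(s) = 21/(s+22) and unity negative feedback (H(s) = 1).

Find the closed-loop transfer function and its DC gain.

T(s) = G/(1+GH) = [21/(s+22)] / [1 + 21/(s+22)] = 21/(s+22+21) = 21/(s+43). DC gain = 21/43 = 0.4884.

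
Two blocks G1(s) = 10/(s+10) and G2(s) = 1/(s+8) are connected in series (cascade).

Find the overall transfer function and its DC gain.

Series: multiply transfer functions. G_eq = 10/(s+10) × 1/(s+8) = 10/((s+10)(s+8)). DC gain = 10/(10×8) = 0.125.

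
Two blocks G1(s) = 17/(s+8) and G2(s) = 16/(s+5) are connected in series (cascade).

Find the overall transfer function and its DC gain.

Series: multiply transfer functions. G_eq = 17/(s+8) × 16/(s+5) = 272/((s+8)(s+5)). DC gain = 272/(8×5) = 6.8.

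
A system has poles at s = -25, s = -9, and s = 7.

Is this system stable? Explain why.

Pole(s) at s = 7 are not in the left half-plane. System is unstable.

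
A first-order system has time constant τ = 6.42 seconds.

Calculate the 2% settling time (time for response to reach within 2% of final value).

For first-order system, 2% settling time ≈ 4τ = 4 × 6.42 = 25.68 s.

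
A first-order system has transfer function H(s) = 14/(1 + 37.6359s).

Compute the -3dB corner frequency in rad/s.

Corner frequency = 1/τ = 1/37.6359 = 0.027 rad/s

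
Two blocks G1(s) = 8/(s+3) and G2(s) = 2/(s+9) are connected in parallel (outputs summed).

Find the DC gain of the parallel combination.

Parallel: G_eq = G1 + G2. DC gain = G1(0) + G2(0) = 8/3 + 2/9 = 2.6667 + 0.2222 = 2.8889.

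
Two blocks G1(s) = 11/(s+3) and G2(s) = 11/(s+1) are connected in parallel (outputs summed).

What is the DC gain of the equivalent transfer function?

Parallel: G_eq = G1 + G2. DC gain = G1(0) + G2(0) = 11/3 + 11/1 = 3.6667 + 11 = 14.6667.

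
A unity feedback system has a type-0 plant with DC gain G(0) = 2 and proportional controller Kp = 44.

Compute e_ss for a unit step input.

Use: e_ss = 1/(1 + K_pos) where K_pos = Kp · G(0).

K_pos = Kp · G(0) = 44 × 2 = 88. e_ss = 1/(1 + 88) = 0.0112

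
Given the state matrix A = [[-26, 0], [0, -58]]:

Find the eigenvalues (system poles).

For diagonal matrix, eigenvalues are diagonal entries: λ₁ = -26, λ₂ = -58.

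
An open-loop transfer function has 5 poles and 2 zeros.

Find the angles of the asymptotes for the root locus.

n - m = 5 - 2 = 3. Angles: θk = (2k + 1)·180°/3 = 60°, 180°, 300°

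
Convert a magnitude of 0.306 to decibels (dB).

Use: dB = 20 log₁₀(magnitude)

dB = 20 log₁₀(0.306) = -10.3 dB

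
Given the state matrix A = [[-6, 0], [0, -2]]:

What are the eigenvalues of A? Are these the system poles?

For diagonal matrix, eigenvalues are diagonal entries: λ₁ = -6, λ₂ = -2. Eigenvalues of A = system poles.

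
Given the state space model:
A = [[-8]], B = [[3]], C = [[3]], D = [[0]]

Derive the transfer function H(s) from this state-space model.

(sI - A)⁻¹ = 1/(s + 8). H(s) = 3 × 3/(s + 8) + 0 = 9/(s + 8).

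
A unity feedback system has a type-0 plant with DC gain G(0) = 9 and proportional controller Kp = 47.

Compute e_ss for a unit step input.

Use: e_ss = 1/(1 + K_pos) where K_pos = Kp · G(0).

K_pos = Kp · G(0) = 47 × 9 = 423. e_ss = 1/(1 + 423) = 0.0024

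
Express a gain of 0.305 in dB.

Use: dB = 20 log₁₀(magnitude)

dB = 20 log₁₀(0.305) = -10.3 dB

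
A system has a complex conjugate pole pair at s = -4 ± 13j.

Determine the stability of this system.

Real part of poles is -4 (< 0, left half-plane). Stable.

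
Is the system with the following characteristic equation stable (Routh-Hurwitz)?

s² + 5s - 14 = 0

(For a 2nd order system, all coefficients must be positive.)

Coefficients: 1, 5, -14. c=-14 not positive, so system is unstable.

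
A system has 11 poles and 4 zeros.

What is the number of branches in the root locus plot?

Root locus has n branches where n = number of poles = 11.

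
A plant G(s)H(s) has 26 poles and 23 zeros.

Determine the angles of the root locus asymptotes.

n - m = 26 - 23 = 3. Angles: θk = (2k + 1)·180°/3 = 60°, 180°, 300°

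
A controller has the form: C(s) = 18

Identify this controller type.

This is a Proportional (P) controller.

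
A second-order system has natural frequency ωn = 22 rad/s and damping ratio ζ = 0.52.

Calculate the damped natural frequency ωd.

ωd = ωn√(1 - ζ²) = 22√(1 - 0.52²) = 18.79 rad/s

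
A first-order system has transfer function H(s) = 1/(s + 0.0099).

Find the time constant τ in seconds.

For H(s) = 1/(s + 1/τ), the pole is at -1/τ = -0.0099, so τ = 1/0.0099 = 101 s.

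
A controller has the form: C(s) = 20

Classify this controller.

This is a Proportional (P) controller.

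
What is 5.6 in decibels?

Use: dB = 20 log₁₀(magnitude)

dB = 20 log₁₀(5.6) = 15.0 dB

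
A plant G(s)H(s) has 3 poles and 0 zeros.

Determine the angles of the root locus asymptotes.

n - m = 3 - 0 = 3. Angles: θk = (2k + 1)·180°/3 = 60°, 180°, 300°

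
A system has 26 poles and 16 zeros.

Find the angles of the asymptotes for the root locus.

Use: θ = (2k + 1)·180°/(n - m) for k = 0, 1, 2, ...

n - m = 26 - 16 = 10. Angles: θk = (2k + 1)·180°/10 = 18°, 54°, 90°, 126°, 162°, 198°, 234°, 270°, 306°, 342°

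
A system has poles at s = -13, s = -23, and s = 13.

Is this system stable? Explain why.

Pole(s) at s = 13 are not in the left half-plane. System is unstable.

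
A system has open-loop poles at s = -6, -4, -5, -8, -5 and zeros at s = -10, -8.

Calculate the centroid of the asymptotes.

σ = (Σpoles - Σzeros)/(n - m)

σ = (Σpoles - Σzeros)/(n - m) = (-28 - (-18))/(5 - 2) = -10/3 = -3.33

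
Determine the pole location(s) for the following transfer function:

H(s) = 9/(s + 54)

Pole is where denominator = 0: s + 54 = 0, so s = -54.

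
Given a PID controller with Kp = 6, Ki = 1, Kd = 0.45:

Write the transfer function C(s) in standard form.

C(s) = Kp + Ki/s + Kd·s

Substituting values: C(s) = 6 + 1/s + 0.45s = (0.45s² + 6s + 1)/s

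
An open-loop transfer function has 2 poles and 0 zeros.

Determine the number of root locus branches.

Root locus has n branches where n = number of poles = 2.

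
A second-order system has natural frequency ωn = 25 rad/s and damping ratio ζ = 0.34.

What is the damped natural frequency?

ωd = ωn√(1 - ζ²) = 25√(1 - 0.34²) = 23.51 rad/s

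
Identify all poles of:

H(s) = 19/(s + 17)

Pole is where denominator = 0: s + 17 = 0, so s = -17.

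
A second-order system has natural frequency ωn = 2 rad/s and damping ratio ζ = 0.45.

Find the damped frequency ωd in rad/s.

ωd = ωn√(1 - ζ²) = 2√(1 - 0.45²) = 1.79 rad/s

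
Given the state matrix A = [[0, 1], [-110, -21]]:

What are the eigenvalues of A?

det(A - λI) = λ² - (-21)λ + 110 = (λ - (-10))(λ - (-11)). Eigenvalues: -10, -11.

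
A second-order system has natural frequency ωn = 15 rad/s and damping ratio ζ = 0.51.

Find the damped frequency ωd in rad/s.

ωd = ωn√(1 - ζ²) = 15√(1 - 0.51²) = 12.9 rad/s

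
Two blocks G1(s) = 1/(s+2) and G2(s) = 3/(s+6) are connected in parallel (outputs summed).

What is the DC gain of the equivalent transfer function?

Parallel: G_eq = G1 + G2. DC gain = G1(0) + G2(0) = 1/2 + 3/6 = 0.5 + 0.5 = 1.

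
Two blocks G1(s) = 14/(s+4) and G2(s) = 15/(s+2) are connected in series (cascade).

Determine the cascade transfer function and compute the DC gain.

Series: multiply transfer functions. G_eq = 14/(s+4) × 15/(s+2) = 210/((s+4)(s+2)). DC gain = 210/(4×2) = 26.25.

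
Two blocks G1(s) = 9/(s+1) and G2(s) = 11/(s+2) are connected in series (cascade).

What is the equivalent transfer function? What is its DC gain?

Series: multiply transfer functions. G_eq = 9/(s+1) × 11/(s+2) = 99/((s+1)(s+2)). DC gain = 99/(1×2) = 49.5.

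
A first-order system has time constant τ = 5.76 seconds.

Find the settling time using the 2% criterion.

For first-order system, 2% settling time ≈ 4τ = 4 × 5.76 = 23.04 s.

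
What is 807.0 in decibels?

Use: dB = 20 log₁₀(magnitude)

dB = 20 log₁₀(807.0) = 58.1 dB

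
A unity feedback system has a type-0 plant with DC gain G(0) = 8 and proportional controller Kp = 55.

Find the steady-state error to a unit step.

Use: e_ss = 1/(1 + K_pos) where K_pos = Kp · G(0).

K_pos = Kp · G(0) = 55 × 8 = 440. e_ss = 1/(1 + 440) = 0.0023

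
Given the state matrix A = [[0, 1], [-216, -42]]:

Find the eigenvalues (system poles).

det(A - λI) = λ² - (-42)λ + 216 = (λ - (-6))(λ - (-36)). Eigenvalues: -6, -36.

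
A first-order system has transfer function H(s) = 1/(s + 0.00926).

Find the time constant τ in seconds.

For H(s) = 1/(s + 1/τ), the pole is at -1/τ = -0.00926, so τ = 1/0.00926 = 108 s.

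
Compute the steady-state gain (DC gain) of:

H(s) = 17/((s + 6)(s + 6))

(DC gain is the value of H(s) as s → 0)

DC gain = H(0) = 17/(6 × 6) = 17/36 = 0.4722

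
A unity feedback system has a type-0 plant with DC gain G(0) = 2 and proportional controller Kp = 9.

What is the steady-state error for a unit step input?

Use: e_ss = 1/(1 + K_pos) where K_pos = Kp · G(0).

K_pos = Kp · G(0) = 9 × 2 = 18. e_ss = 1/(1 + 18) = 0.0526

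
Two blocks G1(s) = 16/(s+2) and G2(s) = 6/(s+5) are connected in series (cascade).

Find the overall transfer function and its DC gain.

Series: multiply transfer functions. G_eq = 16/(s+2) × 6/(s+5) = 96/((s+2)(s+5)). DC gain = 96/(2×5) = 9.6.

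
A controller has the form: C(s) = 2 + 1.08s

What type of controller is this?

This is a Proportional-Derivative (PD) controller.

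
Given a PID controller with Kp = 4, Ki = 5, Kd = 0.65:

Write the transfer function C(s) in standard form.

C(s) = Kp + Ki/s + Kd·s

Substituting values: C(s) = 4 + 5/s + 0.65s = (0.65s² + 4s + 5)/s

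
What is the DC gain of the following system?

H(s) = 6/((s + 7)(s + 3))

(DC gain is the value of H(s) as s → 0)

DC gain = H(0) = 6/(7 × 3) = 6/21 = 0.2857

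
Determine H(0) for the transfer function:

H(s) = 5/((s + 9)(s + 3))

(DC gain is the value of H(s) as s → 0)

DC gain = H(0) = 5/(9 × 3) = 5/27 = 0.1852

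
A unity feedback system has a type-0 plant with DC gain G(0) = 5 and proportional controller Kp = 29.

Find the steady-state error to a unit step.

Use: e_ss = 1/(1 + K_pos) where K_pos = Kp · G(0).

K_pos = Kp · G(0) = 29 × 5 = 145. e_ss = 1/(1 + 145) = 0.0068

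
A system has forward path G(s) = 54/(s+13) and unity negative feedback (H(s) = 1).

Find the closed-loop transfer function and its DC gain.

T(s) = G/(1+GH) = [54/(s+13)] / [1 + 54/(s+13)] = 54/(s+13+54) = 54/(s+67). DC gain = 54/67 = 0.8060.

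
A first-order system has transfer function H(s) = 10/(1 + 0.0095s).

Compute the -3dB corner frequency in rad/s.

Corner frequency = 1/τ = 1/0.0095 = 105.263 rad/s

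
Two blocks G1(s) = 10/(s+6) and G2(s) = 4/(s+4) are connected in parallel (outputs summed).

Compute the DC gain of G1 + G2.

Parallel: G_eq = G1 + G2. DC gain = G1(0) + G2(0) = 10/6 + 4/4 = 1.6667 + 1 = 2.6667.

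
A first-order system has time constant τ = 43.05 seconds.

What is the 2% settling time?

For first-order system, 2% settling time ≈ 4τ = 4 × 43.05 = 172.2 s.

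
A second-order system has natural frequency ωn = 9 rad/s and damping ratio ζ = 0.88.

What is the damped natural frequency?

ωd = ωn√(1 - ζ²) = 9√(1 - 0.88²) = 4.27 rad/s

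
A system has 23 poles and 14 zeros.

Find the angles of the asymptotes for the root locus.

n - m = 23 - 14 = 9. Angles: θk = (2k + 1)·180°/9 = 20°, 60°, 100°, 140°, 180°, 220°, 260°, 300°, 340°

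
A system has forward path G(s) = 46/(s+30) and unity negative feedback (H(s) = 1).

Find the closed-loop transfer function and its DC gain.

T(s) = G/(1+GH) = [46/(s+30)] / [1 + 46/(s+30)] = 46/(s+30+46) = 46/(s+76). DC gain = 46/76 = 0.6053.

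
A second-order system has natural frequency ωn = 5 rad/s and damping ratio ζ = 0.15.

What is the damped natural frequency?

ωd = ωn√(1 - ζ²) = 5√(1 - 0.15²) = 4.94 rad/s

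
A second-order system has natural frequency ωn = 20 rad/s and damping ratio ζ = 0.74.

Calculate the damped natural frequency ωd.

ωd = ωn√(1 - ζ²) = 20√(1 - 0.74²) = 13.45 rad/s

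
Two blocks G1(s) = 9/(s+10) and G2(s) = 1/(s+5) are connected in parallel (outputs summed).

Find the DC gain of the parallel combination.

Parallel: G_eq = G1 + G2. DC gain = G1(0) + G2(0) = 9/10 + 1/5 = 0.9 + 0.2 = 1.1.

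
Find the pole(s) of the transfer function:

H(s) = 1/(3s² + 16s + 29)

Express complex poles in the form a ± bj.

Discriminant = 16² - 4×3×29 = 256 - 348 = -92 < 0, so the poles are a complex conjugate pair s = (-16 ± j√92)/(2×3). Real part = -16/(2×3) = -16/6 ≈ -2.6667; imaginary part = ±√92/(2×3) ≈ 1.5986. Poles: s = -2.6667 ± 1.5986j.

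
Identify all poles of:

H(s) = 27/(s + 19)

Pole is where denominator = 0: s + 19 = 0, so s = -19.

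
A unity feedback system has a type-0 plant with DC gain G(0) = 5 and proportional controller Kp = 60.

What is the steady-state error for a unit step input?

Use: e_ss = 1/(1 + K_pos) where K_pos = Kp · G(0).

K_pos = Kp · G(0) = 60 × 5 = 300. e_ss = 1/(1 + 300) = 0.0033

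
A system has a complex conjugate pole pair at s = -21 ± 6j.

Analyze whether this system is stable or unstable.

Real part of poles is -21 (< 0, left half-plane). Stable.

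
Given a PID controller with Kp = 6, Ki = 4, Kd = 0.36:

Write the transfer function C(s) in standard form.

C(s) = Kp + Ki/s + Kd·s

Substituting values: C(s) = 6 + 4/s + 0.36s = (0.36s² + 6s + 4)/s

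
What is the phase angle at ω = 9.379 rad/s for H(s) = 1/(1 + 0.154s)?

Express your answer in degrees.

Phase = -arctan(ωτ) = -arctan(9.379 × 0.154) = -55.3°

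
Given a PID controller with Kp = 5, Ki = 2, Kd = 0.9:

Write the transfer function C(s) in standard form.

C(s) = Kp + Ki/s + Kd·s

Substituting values: C(s) = 5 + 2/s + 0.9s = (0.9s² + 5s + 2)/s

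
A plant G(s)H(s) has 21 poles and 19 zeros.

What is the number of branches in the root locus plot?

Root locus has n branches where n = number of poles = 21.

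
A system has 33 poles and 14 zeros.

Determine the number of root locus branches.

Root locus has n branches where n = number of poles = 33.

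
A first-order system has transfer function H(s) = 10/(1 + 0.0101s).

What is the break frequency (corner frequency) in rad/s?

Corner frequency = 1/τ = 1/0.0101 = 99.01 rad/s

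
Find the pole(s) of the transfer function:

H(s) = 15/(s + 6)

Pole is where denominator = 0: s + 6 = 0, so s = -6.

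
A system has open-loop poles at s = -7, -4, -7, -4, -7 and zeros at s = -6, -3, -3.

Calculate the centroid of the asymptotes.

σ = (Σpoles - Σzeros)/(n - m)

σ = (Σpoles - Σzeros)/(n - m) = (-29 - (-12))/(5 - 3) = -17/2 = -8.5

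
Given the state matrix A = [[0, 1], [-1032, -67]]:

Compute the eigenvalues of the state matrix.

det(A - λI) = λ² - (-67)λ + 1032 = (λ - (-24))(λ - (-43)). Eigenvalues: -24, -43.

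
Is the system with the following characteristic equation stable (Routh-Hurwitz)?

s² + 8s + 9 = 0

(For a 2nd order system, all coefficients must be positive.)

Coefficients: 1, 8, 9. All positive, so system is stable.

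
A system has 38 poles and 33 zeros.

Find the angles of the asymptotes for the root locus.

n - m = 38 - 33 = 5. Angles: θk = (2k + 1)·180°/5 = 36°, 108°, 180°, 252°, 324°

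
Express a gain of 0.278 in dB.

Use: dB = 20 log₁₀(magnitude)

dB = 20 log₁₀(0.278) = -11.1 dB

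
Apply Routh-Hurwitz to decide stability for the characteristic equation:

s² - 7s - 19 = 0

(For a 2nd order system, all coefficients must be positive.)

Coefficients: 1, -7, -19. b=-7, c=-19 not positive, so system is unstable.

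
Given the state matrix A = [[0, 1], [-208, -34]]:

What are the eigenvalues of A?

det(A - λI) = λ² - (-34)λ + 208 = (λ - (-8))(λ - (-26)). Eigenvalues: -8, -26.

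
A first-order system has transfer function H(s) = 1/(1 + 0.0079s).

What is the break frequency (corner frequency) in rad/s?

Corner frequency = 1/τ = 1/0.0079 = 126.582 rad/s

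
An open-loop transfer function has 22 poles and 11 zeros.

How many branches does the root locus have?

Root locus has n branches where n = number of poles = 22.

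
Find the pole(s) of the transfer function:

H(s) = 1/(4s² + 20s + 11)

Discriminant = 20² - 4×4×11 = 400 - 176 = 224 > 0, so two distinct real poles. Using quadratic formula: s = (-20 ± √224)/(2×4) = (-20 ± √224)/8, with √224 ≈ 14.9666. s₁ ≈ -0.6292, s₂ ≈ -4.3708. Poles: s₁ = -0.6292, s₂ = -4.3708.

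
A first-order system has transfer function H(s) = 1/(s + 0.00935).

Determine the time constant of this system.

For H(s) = 1/(s + 1/τ), the pole is at -1/τ = -0.00935, so τ = 1/0.00935 = 107 s.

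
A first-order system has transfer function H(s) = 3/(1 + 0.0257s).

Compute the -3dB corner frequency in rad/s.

Corner frequency = 1/τ = 1/0.0257 = 38.911 rad/s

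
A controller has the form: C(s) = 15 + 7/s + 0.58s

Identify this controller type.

This is a Proportional-Integral-Derivative (PID) controller.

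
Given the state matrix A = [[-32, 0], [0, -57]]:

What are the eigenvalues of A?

For diagonal matrix, eigenvalues are diagonal entries: λ₁ = -32, λ₂ = -57.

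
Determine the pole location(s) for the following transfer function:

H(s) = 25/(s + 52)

Pole is where denominator = 0: s + 52 = 0, so s = -52.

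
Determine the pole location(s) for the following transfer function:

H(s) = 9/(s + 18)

Pole is where denominator = 0: s + 18 = 0, so s = -18.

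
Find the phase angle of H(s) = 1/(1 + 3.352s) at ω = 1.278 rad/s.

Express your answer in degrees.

Phase = -arctan(ωτ) = -arctan(1.278 × 3.352) = -76.9°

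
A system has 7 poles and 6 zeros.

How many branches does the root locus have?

Root locus has n branches where n = number of poles = 7.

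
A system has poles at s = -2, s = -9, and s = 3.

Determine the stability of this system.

Pole(s) at s = 3 are not in the left half-plane. System is unstable.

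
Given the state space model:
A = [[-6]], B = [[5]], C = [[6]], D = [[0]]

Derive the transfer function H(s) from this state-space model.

(sI - A)⁻¹ = 1/(s + 6). H(s) = 6 × 5/(s + 6) + 0 = 30/(s + 6).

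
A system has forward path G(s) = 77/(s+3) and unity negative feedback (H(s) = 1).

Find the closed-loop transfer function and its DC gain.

T(s) = G/(1+GH) = [77/(s+3)] / [1 + 77/(s+3)] = 77/(s+3+77) = 77/(s+80). DC gain = 77/80 = 0.9625.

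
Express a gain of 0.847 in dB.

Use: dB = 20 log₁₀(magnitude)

dB = 20 log₁₀(0.847) = -1.4 dB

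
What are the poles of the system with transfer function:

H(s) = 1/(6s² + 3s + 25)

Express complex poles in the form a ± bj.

Discriminant = 3² - 4×6×25 = 9 - 600 = -591 < 0, so the poles are a complex conjugate pair s = (-3 ± j√591)/(2×6). Real part = -3/(2×6) = -3/12 = -0.25; imaginary part = ±√591/(2×6) ≈ 2.0259. Poles: s = -0.25 ± 2.0259j.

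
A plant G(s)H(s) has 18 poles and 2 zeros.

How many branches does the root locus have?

Root locus has n branches where n = number of poles = 18.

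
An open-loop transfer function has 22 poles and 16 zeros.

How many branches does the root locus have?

Root locus has n branches where n = number of poles = 22.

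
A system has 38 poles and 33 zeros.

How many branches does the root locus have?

Root locus has n branches where n = number of poles = 38.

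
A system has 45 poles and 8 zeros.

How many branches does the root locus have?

Root locus has n branches where n = number of poles = 45.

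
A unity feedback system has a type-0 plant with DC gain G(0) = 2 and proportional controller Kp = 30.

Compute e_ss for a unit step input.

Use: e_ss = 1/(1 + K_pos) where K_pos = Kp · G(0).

K_pos = Kp · G(0) = 30 × 2 = 60. e_ss = 1/(1 + 60) = 0.0164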